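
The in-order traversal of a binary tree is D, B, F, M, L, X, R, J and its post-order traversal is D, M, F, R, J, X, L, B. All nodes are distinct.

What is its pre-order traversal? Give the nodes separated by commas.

B, D, L, F, M, X, J, R

The last element of post-order is the root; it splits in-order into left and right subtrees.
Root B: left subtree has 1 node {D}, right has 6 {F, M, L, X, R, J}.
  Root L: left subtree has 2 nodes {F, M}, right has 3 {X, R, J}.
    Root F: left subtree has 0 nodes { }, right has 1 {M}.
    Root X: left subtree has 0 nodes { }, right has 2 {R, J}.
      Root J: left subtree has 1 node {R}, right has 0 { }.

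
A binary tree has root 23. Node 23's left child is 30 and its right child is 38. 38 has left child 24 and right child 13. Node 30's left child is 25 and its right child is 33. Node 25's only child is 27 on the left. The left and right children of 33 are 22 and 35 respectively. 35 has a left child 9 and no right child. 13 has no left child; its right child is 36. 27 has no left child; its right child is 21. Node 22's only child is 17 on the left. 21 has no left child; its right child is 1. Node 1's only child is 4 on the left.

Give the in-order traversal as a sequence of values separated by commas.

27, 21, 4, 1, 25, 30, 17, 22, 33, 9, 35, 23, 24, 38, 13, 36

In-order visits the left subtree, then the node, then the right subtree.
At 23: go left to 30.
  At 30: go left to 25.
    At 25: go left to 27.
      At 27: no left child.
      Visit 27.
      At 27: go right to 21.
        At 21: no left child.
        Visit 21.
        At 21: go right to 1.
          At 1: go left to 4.
            4 is a leaf — visit 4.
          Visit 1.
          At 1: no right child.
    Visit 25.
    At 25: no right child.
  Visit 30.
  At 30: go right to 33.
    At 33: go left to 22.
      At 22: go left to 17.
        17 is a leaf — visit 17.
      Visit 22.
      At 22: no right child.
    Visit 33.
    At 33: go right to 35.
      At 35: go left to 9.
        9 is a leaf — visit 9.
      Visit 35.
      At 35: no right child.
Visit 23.
At 23: go right to 38.
  At 38: go left to 24.
    24 is a leaf — visit 24.
  Visit 38.
  At 38: go right to 13.
    At 13: no left child.
    Visit 13.
    At 13: go right to 36.
      36 is a leaf — visit 36.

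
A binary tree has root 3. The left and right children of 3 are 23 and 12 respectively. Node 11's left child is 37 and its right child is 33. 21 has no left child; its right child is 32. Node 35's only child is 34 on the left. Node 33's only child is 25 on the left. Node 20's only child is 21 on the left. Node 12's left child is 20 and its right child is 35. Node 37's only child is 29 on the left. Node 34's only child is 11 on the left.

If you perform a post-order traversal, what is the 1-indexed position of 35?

Post-order visits the left subtree, then the right subtree, then the node.
At 3: go left to 23.
  23 is a leaf — visit 23.
At 3: go right to 12.
  At 12: go left to 20.
    At 20: go left to 21.
      At 21: no left child.
      At 21: go right to 32.
        32 is a leaf — visit 32.
      Visit 21.
    At 20: no right child.
    Visit 20.
  At 12: go right to 35.
    At 35: go left to 34.
      At 34: go left to 11.
        At 11: go left to 37.
          At 37: go left to 29.
            29 is a leaf — visit 29.
          At 37: no right child.
          Visit 37.
        At 11: go right to 33.
          At 33: go left to 25.
            25 is a leaf — visit 25.
          At 33: no right child.
          Visit 33.
        Visit 11.
      At 34: no right child.
      Visit 34.
    At 35: no right child.
    Visit 35.
  Visit 12.
Visit 3.
Full post-order sequence: 23, 32, 21, 20, 29, 37, 25, 33, 11, 34, 35, 12, 3.

11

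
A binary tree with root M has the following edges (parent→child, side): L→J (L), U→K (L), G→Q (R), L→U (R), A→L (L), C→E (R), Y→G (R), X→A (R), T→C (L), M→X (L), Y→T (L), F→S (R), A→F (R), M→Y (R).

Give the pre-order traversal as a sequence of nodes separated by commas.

M, X, A, L, J, U, K, F, S, Y, T, C, E, G, Q

Pre-order visits the node, then its left subtree, then its right subtree.
Visit M.
At M: go left to X.
  Visit X.
  At X: no left child.
  At X: go right to A.
    Visit A.
    At A: go left to L.
      Visit L.
      At L: go left to J.
        J is a leaf — visit J.
      At L: go right to U.
        Visit U.
        At U: go left to K.
          K is a leaf — visit K.
        At U: no right child.
    At A: go right to F.
      Visit F.
      At F: no left child.
      At F: go right to S.
        S is a leaf — visit S.
At M: go right to Y.
  Visit Y.
  At Y: go left to T.
    Visit T.
    At T: go left to C.
      Visit C.
      At C: no left child.
      At C: go right to E.
        E is a leaf — visit E.
    At T: no right child.
  At Y: go right to G.
    Visit G.
    At G: no left child.
    At G: go right to Q.
      Q is a leaf — visit Q.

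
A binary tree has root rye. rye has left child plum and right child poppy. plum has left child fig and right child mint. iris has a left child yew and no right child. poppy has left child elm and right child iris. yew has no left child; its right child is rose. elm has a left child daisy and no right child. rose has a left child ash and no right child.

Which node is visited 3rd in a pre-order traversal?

fig

Pre-order visits the node, then its left subtree, then its right subtree.
Visit rye.
At rye: go left to plum.
  Visit plum.
  At plum: go left to fig.
    fig is a leaf — visit fig.
  At plum: go right to mint.
    mint is a leaf — visit mint.
At rye: go right to poppy.
  Visit poppy.
  At poppy: go left to elm.
    Visit elm.
    At elm: go left to daisy.
      daisy is a leaf — visit daisy.
    At elm: no right child.
  At poppy: go right to iris.
    Visit iris.
    At iris: go left to yew.
      Visit yew.
      At yew: no left child.
      At yew: go right to rose.
        Visit rose.
        At rose: go left to ash.
          ash is a leaf — visit ash.
        At rose: no right child.
    At iris: no right child.
Full pre-order sequence: rye, plum, fig, mint, poppy, elm, daisy, iris, yew, rose, ash.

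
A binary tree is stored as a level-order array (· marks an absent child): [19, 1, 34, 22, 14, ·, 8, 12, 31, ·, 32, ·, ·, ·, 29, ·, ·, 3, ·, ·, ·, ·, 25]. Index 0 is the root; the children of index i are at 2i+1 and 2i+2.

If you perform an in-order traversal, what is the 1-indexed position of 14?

6

In-order visits the left subtree, then the node, then the right subtree.
At 19: go left to 1.
  At 1: go left to 22.
    At 22: go left to 12.
      12 is a leaf — visit 12.
    Visit 22.
    At 22: go right to 31.
      At 31: go left to 3.
        3 is a leaf — visit 3.
      Visit 31.
      At 31: no right child.
  Visit 1.
  At 1: go right to 14.
    At 14: no left child.
    Visit 14.
    At 14: go right to 32.
      At 32: no left child.
      Visit 32.
      At 32: go right to 25.
        25 is a leaf — visit 25.
Visit 19.
At 19: go right to 34.
  At 34: no left child.
  Visit 34.
  At 34: go right to 8.
    At 8: no left child.
    Visit 8.
    At 8: go right to 29.
      29 is a leaf — visit 29.
Full in-order sequence: 12, 22, 3, 31, 1, 14, 32, 25, 19, 34, 8, 29.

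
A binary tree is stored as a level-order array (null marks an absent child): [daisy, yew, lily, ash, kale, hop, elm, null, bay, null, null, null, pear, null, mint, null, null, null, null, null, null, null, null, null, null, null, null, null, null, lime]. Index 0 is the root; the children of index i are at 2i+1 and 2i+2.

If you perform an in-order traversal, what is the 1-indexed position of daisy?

5

In-order visits the left subtree, then the node, then the right subtree.
At daisy: go left to yew.
  At yew: go left to ash.
    At ash: no left child.
    Visit ash.
    At ash: go right to bay.
      bay is a leaf — visit bay.
  Visit yew.
  At yew: go right to kale.
    kale is a leaf — visit kale.
Visit daisy.
At daisy: go right to lily.
  At lily: go left to hop.
    At hop: no left child.
    Visit hop.
    At hop: go right to pear.
      pear is a leaf — visit pear.
  Visit lily.
  At lily: go right to elm.
    At elm: no left child.
    Visit elm.
    At elm: go right to mint.
      At mint: go left to lime.
        lime is a leaf — visit lime.
      Visit mint.
      At mint: no right child.
Full in-order sequence: ash, bay, yew, kale, daisy, hop, pear, lily, elm, lime, mint.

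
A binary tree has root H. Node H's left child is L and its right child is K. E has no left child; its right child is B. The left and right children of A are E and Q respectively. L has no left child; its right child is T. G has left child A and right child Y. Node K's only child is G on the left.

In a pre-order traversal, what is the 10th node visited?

Y

Pre-order visits the node, then its left subtree, then its right subtree.
Visit H.
At H: go left to L.
  Visit L.
  At L: no left child.
  At L: go right to T.
    T is a leaf — visit T.
At H: go right to K.
  Visit K.
  At K: go left to G.
    Visit G.
    At G: go left to A.
      Visit A.
      At A: go left to E.
        Visit E.
        At E: no left child.
        At E: go right to B.
          B is a leaf — visit B.
      At A: go right to Q.
        Q is a leaf — visit Q.
    At G: go right to Y.
      Y is a leaf — visit Y.
  At K: no right child.
Full pre-order sequence: H, L, T, K, G, A, E, B, Q, Y.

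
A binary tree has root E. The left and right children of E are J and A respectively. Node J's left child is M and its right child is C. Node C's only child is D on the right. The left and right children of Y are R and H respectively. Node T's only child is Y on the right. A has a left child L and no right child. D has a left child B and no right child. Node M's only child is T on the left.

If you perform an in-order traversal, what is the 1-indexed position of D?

9

In-order visits the left subtree, then the node, then the right subtree.
At E: go left to J.
  At J: go left to M.
    At M: go left to T.
      At T: no left child.
      Visit T.
      At T: go right to Y.
        At Y: go left to R.
          R is a leaf — visit R.
        Visit Y.
        At Y: go right to H.
          H is a leaf — visit H.
    Visit M.
    At M: no right child.
  Visit J.
  At J: go right to C.
    At C: no left child.
    Visit C.
    At C: go right to D.
      At D: go left to B.
        B is a leaf — visit B.
      Visit D.
      At D: no right child.
Visit E.
At E: go right to A.
  At A: go left to L.
    L is a leaf — visit L.
  Visit A.
  At A: no right child.
Full in-order sequence: T, R, Y, H, M, J, C, B, D, E, L, A.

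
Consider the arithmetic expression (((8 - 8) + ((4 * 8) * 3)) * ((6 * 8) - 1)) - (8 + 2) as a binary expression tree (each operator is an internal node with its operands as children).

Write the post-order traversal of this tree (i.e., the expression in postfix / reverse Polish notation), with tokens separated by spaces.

8 8 - 4 8 * 3 * + 6 8 * 1 - * 8 2 + -

Post-order on an expression tree gives postfix notation: for each operator, emit left operand, right operand, then the operator.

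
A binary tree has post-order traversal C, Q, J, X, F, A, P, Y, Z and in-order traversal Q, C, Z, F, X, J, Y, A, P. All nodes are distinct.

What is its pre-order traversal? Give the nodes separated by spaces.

The last element of post-order is the root; it splits in-order into left and right subtrees.
Root Z: left subtree has 2 nodes {Q, C}, right has 6 {F, X, J, Y, A, P}.
  Root Q: left subtree has 0 nodes { }, right has 1 {C}.
  Root Y: left subtree has 3 nodes {F, X, J}, right has 2 {A, P}.
    Root F: left subtree has 0 nodes { }, right has 2 {X, J}.
      Root X: left subtree has 0 nodes { }, right has 1 {J}.
    Root P: left subtree has 1 node {A}, right has 0 { }.

Z Q C Y F X J P A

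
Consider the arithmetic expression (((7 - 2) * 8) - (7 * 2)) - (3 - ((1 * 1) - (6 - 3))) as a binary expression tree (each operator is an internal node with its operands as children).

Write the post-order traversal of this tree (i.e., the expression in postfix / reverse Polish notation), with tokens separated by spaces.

Post-order on an expression tree gives postfix notation: for each operator, emit left operand, right operand, then the operator.

7 2 - 8 * 7 2 * - 3 1 1 * 6 3 - - - -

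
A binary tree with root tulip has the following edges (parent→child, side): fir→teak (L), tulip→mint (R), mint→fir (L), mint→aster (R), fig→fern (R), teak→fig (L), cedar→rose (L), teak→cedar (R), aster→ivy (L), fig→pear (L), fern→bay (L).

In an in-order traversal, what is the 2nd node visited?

In-order visits the left subtree, then the node, then the right subtree.
At tulip: no left child.
Visit tulip.
At tulip: go right to mint.
  At mint: go left to fir.
    At fir: go left to teak.
      At teak: go left to fig.
        At fig: go left to pear.
          pear is a leaf — visit pear.
        Visit fig.
        At fig: go right to fern.
          At fern: go left to bay.
            bay is a leaf — visit bay.
          Visit fern.
          At fern: no right child.
      Visit teak.
      At teak: go right to cedar.
        At cedar: go left to rose.
          rose is a leaf — visit rose.
        Visit cedar.
        At cedar: no right child.
    Visit fir.
    At fir: no right child.
  Visit mint.
  At mint: go right to aster.
    At aster: go left to ivy.
      ivy is a leaf — visit ivy.
    Visit aster.
    At aster: no right child.
Full in-order sequence: tulip, pear, fig, bay, fern, teak, rose, cedar, fir, mint, ivy, aster.

pear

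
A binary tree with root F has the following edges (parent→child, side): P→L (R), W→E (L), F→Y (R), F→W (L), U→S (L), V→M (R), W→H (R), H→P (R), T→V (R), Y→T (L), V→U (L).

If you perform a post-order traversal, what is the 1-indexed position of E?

Post-order visits the left subtree, then the right subtree, then the node.
At F: go left to W.
  At W: go left to E.
    E is a leaf — visit E.
  At W: go right to H.
    At H: no left child.
    At H: go right to P.
      At P: no left child.
      At P: go right to L.
        L is a leaf — visit L.
      Visit P.
    Visit H.
  Visit W.
At F: go right to Y.
  At Y: go left to T.
    At T: no left child.
    At T: go right to V.
      At V: go left to U.
        At U: go left to S.
          S is a leaf — visit S.
        At U: no right child.
        Visit U.
      At V: go right to M.
        M is a leaf — visit M.
      Visit V.
    Visit T.
  At Y: no right child.
  Visit Y.
Visit F.
Full post-order sequence: E, L, P, H, W, S, U, M, V, T, Y, F.

1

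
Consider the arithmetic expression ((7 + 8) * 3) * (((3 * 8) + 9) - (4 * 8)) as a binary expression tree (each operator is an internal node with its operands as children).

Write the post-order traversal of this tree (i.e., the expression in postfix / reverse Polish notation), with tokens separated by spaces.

7 8 + 3 * 3 8 * 9 + 4 8 * - *

Post-order on an expression tree gives postfix notation: for each operator, emit left operand, right operand, then the operator.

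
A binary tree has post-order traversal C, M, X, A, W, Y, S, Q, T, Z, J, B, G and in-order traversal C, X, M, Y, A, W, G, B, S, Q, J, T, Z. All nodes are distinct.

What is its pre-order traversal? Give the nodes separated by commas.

The last element of post-order is the root; it splits in-order into left and right subtrees.
Root G: left subtree has 6 nodes {C, X, M, Y, A, W}, right has 6 {B, S, Q, J, T, Z}.
  Root Y: left subtree has 3 nodes {C, X, M}, right has 2 {A, W}.
    Root X: left subtree has 1 node {C}, right has 1 {M}.
    Root W: left subtree has 1 node {A}, right has 0 { }.
  Root B: left subtree has 0 nodes { }, right has 5 {S, Q, J, T, Z}.
    Root J: left subtree has 2 nodes {S, Q}, right has 2 {T, Z}.
      Root Q: left subtree has 1 node {S}, right has 0 { }.
      Root Z: left subtree has 1 node {T}, right has 0 { }.

G, Y, X, C, M, W, A, B, J, Q, S, Z, T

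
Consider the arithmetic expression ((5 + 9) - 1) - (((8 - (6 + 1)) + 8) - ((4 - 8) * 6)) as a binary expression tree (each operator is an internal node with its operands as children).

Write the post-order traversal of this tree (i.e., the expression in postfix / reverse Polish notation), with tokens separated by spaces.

Post-order on an expression tree gives postfix notation: for each operator, emit left operand, right operand, then the operator.

5 9 + 1 - 8 6 1 + - 8 + 4 8 - 6 * - -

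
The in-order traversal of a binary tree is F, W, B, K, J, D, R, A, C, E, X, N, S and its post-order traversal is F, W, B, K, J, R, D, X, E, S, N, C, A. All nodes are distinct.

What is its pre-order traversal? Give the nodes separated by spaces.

The last element of post-order is the root; it splits in-order into left and right subtrees.
Root A: left subtree has 7 nodes {F, W, B, K, J, D, R}, right has 5 {C, E, X, N, S}.
  Root D: left subtree has 5 nodes {F, W, B, K, J}, right has 1 {R}.
    Root J: left subtree has 4 nodes {F, W, B, K}, right has 0 { }.
      Root K: left subtree has 3 nodes {F, W, B}, right has 0 { }.
        Root B: left subtree has 2 nodes {F, W}, right has 0 { }.
          Root W: left subtree has 1 node {F}, right has 0 { }.
  Root C: left subtree has 0 nodes { }, right has 4 {E, X, N, S}.
    Root N: left subtree has 2 nodes {E, X}, right has 1 {S}.
      Root E: left subtree has 0 nodes { }, right has 1 {X}.

A D J K B W F R C N E X S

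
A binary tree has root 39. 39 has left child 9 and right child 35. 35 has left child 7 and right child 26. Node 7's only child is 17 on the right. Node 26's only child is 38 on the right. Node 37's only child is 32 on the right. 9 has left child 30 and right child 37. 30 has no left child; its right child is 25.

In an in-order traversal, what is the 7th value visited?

In-order visits the left subtree, then the node, then the right subtree.
At 39: go left to 9.
  At 9: go left to 30.
    At 30: no left child.
    Visit 30.
    At 30: go right to 25.
      25 is a leaf — visit 25.
  Visit 9.
  At 9: go right to 37.
    At 37: no left child.
    Visit 37.
    At 37: go right to 32.
      32 is a leaf — visit 32.
Visit 39.
At 39: go right to 35.
  At 35: go left to 7.
    At 7: no left child.
    Visit 7.
    At 7: go right to 17.
      17 is a leaf — visit 17.
  Visit 35.
  At 35: go right to 26.
    At 26: no left child.
    Visit 26.
    At 26: go right to 38.
      38 is a leaf — visit 38.
Full in-order sequence: 30, 25, 9, 37, 32, 39, 7, 17, 35, 26, 38.

7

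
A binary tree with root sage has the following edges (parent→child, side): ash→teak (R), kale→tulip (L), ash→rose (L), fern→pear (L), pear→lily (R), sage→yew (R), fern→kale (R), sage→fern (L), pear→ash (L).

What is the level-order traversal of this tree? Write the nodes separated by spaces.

sage fern yew pear kale ash lily tulip rose teak

Level-order visits nodes level by level from the root, left to right within each level.
Level 0: sage
Level 1: fern, yew
Level 2: pear, kale
Level 3: ash, lily, tulip
Level 4: rose, teak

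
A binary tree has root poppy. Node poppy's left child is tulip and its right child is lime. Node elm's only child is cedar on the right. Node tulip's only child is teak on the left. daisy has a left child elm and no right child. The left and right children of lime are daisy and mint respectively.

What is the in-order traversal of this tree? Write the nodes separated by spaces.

In-order visits the left subtree, then the node, then the right subtree.
At poppy: go left to tulip.
  At tulip: go left to teak.
    teak is a leaf — visit teak.
  Visit tulip.
  At tulip: no right child.
Visit poppy.
At poppy: go right to lime.
  At lime: go left to daisy.
    At daisy: go left to elm.
      At elm: no left child.
      Visit elm.
      At elm: go right to cedar.
        cedar is a leaf — visit cedar.
    Visit daisy.
    At daisy: no right child.
  Visit lime.
  At lime: go right to mint.
    mint is a leaf — visit mint.

teak tulip poppy elm cedar daisy lime mint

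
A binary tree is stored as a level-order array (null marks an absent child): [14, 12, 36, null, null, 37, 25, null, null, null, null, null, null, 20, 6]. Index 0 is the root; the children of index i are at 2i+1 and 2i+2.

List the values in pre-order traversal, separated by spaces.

14 12 36 37 25 20 6

Pre-order visits the node, then its left subtree, then its right subtree.
Visit 14.
At 14: go left to 12.
  12 is a leaf — visit 12.
At 14: go right to 36.
  Visit 36.
  At 36: go left to 37.
    37 is a leaf — visit 37.
  At 36: go right to 25.
    Visit 25.
    At 25: go left to 20.
      20 is a leaf — visit 20.
    At 25: go right to 6.
      6 is a leaf — visit 6.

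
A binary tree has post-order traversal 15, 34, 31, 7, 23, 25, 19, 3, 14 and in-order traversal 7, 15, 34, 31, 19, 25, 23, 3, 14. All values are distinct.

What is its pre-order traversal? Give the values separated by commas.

The last element of post-order is the root; it splits in-order into left and right subtrees.
Root 14: left subtree has 8 nodes {7, 15, 34, 31, 19, 25, 23, 3}, right has 0 { }.
  Root 3: left subtree has 7 nodes {7, 15, 34, 31, 19, 25, 23}, right has 0 { }.
    Root 19: left subtree has 4 nodes {7, 15, 34, 31}, right has 2 {25, 23}.
      Root 7: left subtree has 0 nodes { }, right has 3 {15, 34, 31}.
        Root 31: left subtree has 2 nodes {15, 34}, right has 0 { }.
          Root 34: left subtree has 1 node {15}, right has 0 { }.
      Root 25: left subtree has 0 nodes { }, right has 1 {23}.

14, 3, 19, 7, 31, 34, 15, 25, 23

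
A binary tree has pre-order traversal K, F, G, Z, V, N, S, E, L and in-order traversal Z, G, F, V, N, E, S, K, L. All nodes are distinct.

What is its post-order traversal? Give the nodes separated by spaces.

The first element of pre-order is the root; it splits in-order into left and right subtrees.
Root K: left subtree has 7 nodes {Z, G, F, V, N, E, S}, right has 1 {L}.
  Root F: left subtree has 2 nodes {Z, G}, right has 4 {V, N, E, S}.
    Root G: left subtree has 1 node {Z}, right has 0 { }.
    Root V: left subtree has 0 nodes { }, right has 3 {N, E, S}.
      Root N: left subtree has 0 nodes { }, right has 2 {E, S}.
        Root S: left subtree has 1 node {E}, right has 0 { }.

Z G E S N V F L K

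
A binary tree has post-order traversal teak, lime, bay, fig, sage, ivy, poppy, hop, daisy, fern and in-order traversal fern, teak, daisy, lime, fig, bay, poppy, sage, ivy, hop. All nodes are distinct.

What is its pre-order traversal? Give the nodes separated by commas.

fern, daisy, teak, hop, poppy, fig, lime, bay, ivy, sage

The last element of post-order is the root; it splits in-order into left and right subtrees.
Root fern: left subtree has 0 nodes { }, right has 9 {teak, daisy, lime, fig, bay, poppy, sage, ivy, hop}.
  Root daisy: left subtree has 1 node {teak}, right has 7 {lime, fig, bay, poppy, sage, ivy, hop}.
    Root hop: left subtree has 6 nodes {lime, fig, bay, poppy, sage, ivy}, right has 0 { }.
      Root poppy: left subtree has 3 nodes {lime, fig, bay}, right has 2 {sage, ivy}.
        Root fig: left subtree has 1 node {lime}, right has 1 {bay}.
        Root ivy: left subtree has 1 node {sage}, right has 0 { }.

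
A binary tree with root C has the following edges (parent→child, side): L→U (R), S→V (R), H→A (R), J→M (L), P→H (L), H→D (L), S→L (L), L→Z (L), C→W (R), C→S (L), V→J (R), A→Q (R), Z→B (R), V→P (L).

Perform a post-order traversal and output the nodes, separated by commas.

Post-order visits the left subtree, then the right subtree, then the node.
At C: go left to S.
  At S: go left to L.
    At L: go left to Z.
      At Z: no left child.
      At Z: go right to B.
        B is a leaf — visit B.
      Visit Z.
    At L: go right to U.
      U is a leaf — visit U.
    Visit L.
  At S: go right to V.
    At V: go left to P.
      At P: go left to H.
        At H: go left to D.
          D is a leaf — visit D.
        At H: go right to A.
          At A: no left child.
          At A: go right to Q.
            Q is a leaf — visit Q.
          Visit A.
        Visit H.
      At P: no right child.
      Visit P.
    At V: go right to J.
      At J: go left to M.
        M is a leaf — visit M.
      At J: no right child.
      Visit J.
    Visit V.
  Visit S.
At C: go right to W.
  W is a leaf — visit W.
Visit C.

B, Z, U, L, D, Q, A, H, P, M, J, V, S, W, C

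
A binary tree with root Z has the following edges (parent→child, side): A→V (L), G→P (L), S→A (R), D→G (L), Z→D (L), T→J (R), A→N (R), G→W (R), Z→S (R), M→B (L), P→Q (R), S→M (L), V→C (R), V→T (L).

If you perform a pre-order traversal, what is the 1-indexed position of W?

Pre-order visits the node, then its left subtree, then its right subtree.
Visit Z.
At Z: go left to D.
  Visit D.
  At D: go left to G.
    Visit G.
    At G: go left to P.
      Visit P.
      At P: no left child.
      At P: go right to Q.
        Q is a leaf — visit Q.
    At G: go right to W.
      W is a leaf — visit W.
  At D: no right child.
At Z: go right to S.
  Visit S.
  At S: go left to M.
    Visit M.
    At M: go left to B.
      B is a leaf — visit B.
    At M: no right child.
  At S: go right to A.
    Visit A.
    At A: go left to V.
      Visit V.
      At V: go left to T.
        Visit T.
        At T: no left child.
        At T: go right to J.
          J is a leaf — visit J.
      At V: go right to C.
        C is a leaf — visit C.
    At A: go right to N.
      N is a leaf — visit N.
Full pre-order sequence: Z, D, G, P, Q, W, S, M, B, A, V, T, J, C, N.

6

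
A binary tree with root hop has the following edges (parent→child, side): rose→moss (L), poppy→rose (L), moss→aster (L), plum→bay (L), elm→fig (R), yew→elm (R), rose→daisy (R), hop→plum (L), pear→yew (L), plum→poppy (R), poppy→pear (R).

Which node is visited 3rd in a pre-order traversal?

Pre-order visits the node, then its left subtree, then its right subtree.
Visit hop.
At hop: go left to plum.
  Visit plum.
  At plum: go left to bay.
    bay is a leaf — visit bay.
  At plum: go right to poppy.
    Visit poppy.
    At poppy: go left to rose.
      Visit rose.
      At rose: go left to moss.
        Visit moss.
        At moss: go left to aster.
          aster is a leaf — visit aster.
        At moss: no right child.
      At rose: go right to daisy.
        daisy is a leaf — visit daisy.
    At poppy: go right to pear.
      Visit pear.
      At pear: go left to yew.
        Visit yew.
        At yew: no left child.
        At yew: go right to elm.
          Visit elm.
          At elm: no left child.
          At elm: go right to fig.
            fig is a leaf — visit fig.
      At pear: no right child.
At hop: no right child.
Full pre-order sequence: hop, plum, bay, poppy, rose, moss, aster, daisy, pear, yew, elm, fig.

bay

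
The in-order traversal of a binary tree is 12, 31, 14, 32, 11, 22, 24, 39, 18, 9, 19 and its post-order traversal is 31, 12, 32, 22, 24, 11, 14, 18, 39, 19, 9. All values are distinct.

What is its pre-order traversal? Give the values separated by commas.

9, 39, 14, 12, 31, 11, 32, 24, 22, 18, 19

The last element of post-order is the root; it splits in-order into left and right subtrees.
Root 9: left subtree has 9 nodes {12, 31, 14, 32, 11, 22, 24, 39, 18}, right has 1 {19}.
  Root 39: left subtree has 7 nodes {12, 31, 14, 32, 11, 22, 24}, right has 1 {18}.
    Root 14: left subtree has 2 nodes {12, 31}, right has 4 {32, 11, 22, 24}.
      Root 12: left subtree has 0 nodes { }, right has 1 {31}.
      Root 11: left subtree has 1 node {32}, right has 2 {22, 24}.
        Root 24: left subtree has 1 node {22}, right has 0 { }.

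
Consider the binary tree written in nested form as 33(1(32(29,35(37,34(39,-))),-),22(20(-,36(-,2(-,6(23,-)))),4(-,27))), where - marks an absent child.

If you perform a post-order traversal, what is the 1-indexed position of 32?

6

Post-order visits the left subtree, then the right subtree, then the node.
At 33: go left to 1.
  At 1: go left to 32.
    At 32: go left to 29.
      29 is a leaf — visit 29.
    At 32: go right to 35.
      At 35: go left to 37.
        37 is a leaf — visit 37.
      At 35: go right to 34.
        At 34: go left to 39.
          39 is a leaf — visit 39.
        At 34: no right child.
        Visit 34.
      Visit 35.
    Visit 32.
  At 1: no right child.
  Visit 1.
At 33: go right to 22.
  At 22: go left to 20.
    At 20: no left child.
    At 20: go right to 36.
      At 36: no left child.
      At 36: go right to 2.
        At 2: no left child.
        At 2: go right to 6.
          At 6: go left to 23.
            23 is a leaf — visit 23.
          At 6: no right child.
          Visit 6.
        Visit 2.
      Visit 36.
    Visit 20.
  At 22: go right to 4.
    At 4: no left child.
    At 4: go right to 27.
      27 is a leaf — visit 27.
    Visit 4.
  Visit 22.
Visit 33.
Full post-order sequence: 29, 37, 39, 34, 35, 32, 1, 23, 6, 2, 36, 20, 27, 4, 22, 33.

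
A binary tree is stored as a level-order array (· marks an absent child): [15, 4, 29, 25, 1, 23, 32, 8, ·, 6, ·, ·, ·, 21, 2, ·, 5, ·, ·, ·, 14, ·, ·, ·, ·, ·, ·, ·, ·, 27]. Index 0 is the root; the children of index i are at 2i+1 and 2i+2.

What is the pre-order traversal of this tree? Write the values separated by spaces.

15 4 25 8 5 1 6 14 29 23 32 21 2 27

Pre-order visits the node, then its left subtree, then its right subtree.
Visit 15.
At 15: go left to 4.
  Visit 4.
  At 4: go left to 25.
    Visit 25.
    At 25: go left to 8.
      Visit 8.
      At 8: no left child.
      At 8: go right to 5.
        5 is a leaf — visit 5.
    At 25: no right child.
  At 4: go right to 1.
    Visit 1.
    At 1: go left to 6.
      Visit 6.
      At 6: no left child.
      At 6: go right to 14.
        14 is a leaf — visit 14.
    At 1: no right child.
At 15: go right to 29.
  Visit 29.
  At 29: go left to 23.
    23 is a leaf — visit 23.
  At 29: go right to 32.
    Visit 32.
    At 32: go left to 21.
      21 is a leaf — visit 21.
    At 32: go right to 2.
      Visit 2.
      At 2: go left to 27.
        27 is a leaf — visit 27.
      At 2: no right child.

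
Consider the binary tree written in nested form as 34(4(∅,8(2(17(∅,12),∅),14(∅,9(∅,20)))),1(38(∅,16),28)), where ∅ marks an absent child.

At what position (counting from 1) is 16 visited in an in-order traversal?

In-order visits the left subtree, then the node, then the right subtree.
At 34: go left to 4.
  At 4: no left child.
  Visit 4.
  At 4: go right to 8.
    At 8: go left to 2.
      At 2: go left to 17.
        At 17: no left child.
        Visit 17.
        At 17: go right to 12.
          12 is a leaf — visit 12.
      Visit 2.
      At 2: no right child.
    Visit 8.
    At 8: go right to 14.
      At 14: no left child.
      Visit 14.
      At 14: go right to 9.
        At 9: no left child.
        Visit 9.
        At 9: go right to 20.
          20 is a leaf — visit 20.
Visit 34.
At 34: go right to 1.
  At 1: go left to 38.
    At 38: no left child.
    Visit 38.
    At 38: go right to 16.
      16 is a leaf — visit 16.
  Visit 1.
  At 1: go right to 28.
    28 is a leaf — visit 28.
Full in-order sequence: 4, 17, 12, 2, 8, 14, 9, 20, 34, 38, 16, 1, 28.

11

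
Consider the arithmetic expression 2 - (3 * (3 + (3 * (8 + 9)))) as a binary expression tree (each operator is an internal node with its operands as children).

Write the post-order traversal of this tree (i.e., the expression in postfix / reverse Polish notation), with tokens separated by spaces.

Post-order on an expression tree gives postfix notation: for each operator, emit left operand, right operand, then the operator.

2 3 3 3 8 9 + * + * -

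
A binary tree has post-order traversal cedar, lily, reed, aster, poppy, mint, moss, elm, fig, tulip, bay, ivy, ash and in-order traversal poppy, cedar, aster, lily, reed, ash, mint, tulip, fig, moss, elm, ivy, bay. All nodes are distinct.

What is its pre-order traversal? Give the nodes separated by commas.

ash, poppy, aster, cedar, reed, lily, ivy, tulip, mint, fig, elm, moss, bay

The last element of post-order is the root; it splits in-order into left and right subtrees.
Root ash: left subtree has 5 nodes {poppy, cedar, aster, lily, reed}, right has 7 {mint, tulip, fig, moss, elm, ivy, bay}.
  Root poppy: left subtree has 0 nodes { }, right has 4 {cedar, aster, lily, reed}.
    Root aster: left subtree has 1 node {cedar}, right has 2 {lily, reed}.
      Root reed: left subtree has 1 node {lily}, right has 0 { }.
  Root ivy: left subtree has 5 nodes {mint, tulip, fig, moss, elm}, right has 1 {bay}.
    Root tulip: left subtree has 1 node {mint}, right has 3 {fig, moss, elm}.
      Root fig: left subtree has 0 nodes { }, right has 2 {moss, elm}.
        Root elm: left subtree has 1 node {moss}, right has 0 { }.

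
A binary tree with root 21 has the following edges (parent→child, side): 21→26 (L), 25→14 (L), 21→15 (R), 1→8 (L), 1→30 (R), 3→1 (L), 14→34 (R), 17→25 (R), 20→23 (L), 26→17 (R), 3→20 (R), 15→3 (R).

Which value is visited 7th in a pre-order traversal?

15

Pre-order visits the node, then its left subtree, then its right subtree.
Visit 21.
At 21: go left to 26.
  Visit 26.
  At 26: no left child.
  At 26: go right to 17.
    Visit 17.
    At 17: no left child.
    At 17: go right to 25.
      Visit 25.
      At 25: go left to 14.
        Visit 14.
        At 14: no left child.
        At 14: go right to 34.
          34 is a leaf — visit 34.
      At 25: no right child.
At 21: go right to 15.
  Visit 15.
  At 15: no left child.
  At 15: go right to 3.
    Visit 3.
    At 3: go left to 1.
      Visit 1.
      At 1: go left to 8.
        8 is a leaf — visit 8.
      At 1: go right to 30.
        30 is a leaf — visit 30.
    At 3: go right to 20.
      Visit 20.
      At 20: go left to 23.
        23 is a leaf — visit 23.
      At 20: no right child.
Full pre-order sequence: 21, 26, 17, 25, 14, 34, 15, 3, 1, 8, 30, 20, 23.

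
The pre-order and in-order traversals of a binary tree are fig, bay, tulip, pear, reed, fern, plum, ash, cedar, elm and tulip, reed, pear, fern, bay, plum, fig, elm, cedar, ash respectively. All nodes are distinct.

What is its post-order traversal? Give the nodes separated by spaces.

The first element of pre-order is the root; it splits in-order into left and right subtrees.
Root fig: left subtree has 6 nodes {tulip, reed, pear, fern, bay, plum}, right has 3 {elm, cedar, ash}.
  Root bay: left subtree has 4 nodes {tulip, reed, pear, fern}, right has 1 {plum}.
    Root tulip: left subtree has 0 nodes { }, right has 3 {reed, pear, fern}.
      Root pear: left subtree has 1 node {reed}, right has 1 {fern}.
  Root ash: left subtree has 2 nodes {elm, cedar}, right has 0 { }.
    Root cedar: left subtree has 1 node {elm}, right has 0 { }.

reed fern pear tulip plum bay elm cedar ash fig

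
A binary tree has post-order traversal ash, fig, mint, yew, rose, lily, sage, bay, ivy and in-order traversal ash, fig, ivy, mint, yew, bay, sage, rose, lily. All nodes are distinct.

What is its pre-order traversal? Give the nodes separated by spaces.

The last element of post-order is the root; it splits in-order into left and right subtrees.
Root ivy: left subtree has 2 nodes {ash, fig}, right has 6 {mint, yew, bay, sage, rose, lily}.
  Root fig: left subtree has 1 node {ash}, right has 0 { }.
  Root bay: left subtree has 2 nodes {mint, yew}, right has 3 {sage, rose, lily}.
    Root yew: left subtree has 1 node {mint}, right has 0 { }.
    Root sage: left subtree has 0 nodes { }, right has 2 {rose, lily}.
      Root lily: left subtree has 1 node {rose}, right has 0 { }.

ivy fig ash bay yew mint sage lily rose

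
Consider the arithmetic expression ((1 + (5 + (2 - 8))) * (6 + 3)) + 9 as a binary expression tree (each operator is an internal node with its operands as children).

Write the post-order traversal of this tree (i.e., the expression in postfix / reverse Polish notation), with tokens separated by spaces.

1 5 2 8 - + + 6 3 + * 9 +

Post-order on an expression tree gives postfix notation: for each operator, emit left operand, right operand, then the operator.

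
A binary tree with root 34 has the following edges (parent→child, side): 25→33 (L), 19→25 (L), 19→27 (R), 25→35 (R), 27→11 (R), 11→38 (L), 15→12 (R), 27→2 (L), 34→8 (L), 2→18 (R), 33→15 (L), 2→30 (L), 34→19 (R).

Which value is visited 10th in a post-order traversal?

38

Post-order visits the left subtree, then the right subtree, then the node.
At 34: go left to 8.
  8 is a leaf — visit 8.
At 34: go right to 19.
  At 19: go left to 25.
    At 25: go left to 33.
      At 33: go left to 15.
        At 15: no left child.
        At 15: go right to 12.
          12 is a leaf — visit 12.
        Visit 15.
      At 33: no right child.
      Visit 33.
    At 25: go right to 35.
      35 is a leaf — visit 35.
    Visit 25.
  At 19: go right to 27.
    At 27: go left to 2.
      At 2: go left to 30.
        30 is a leaf — visit 30.
      At 2: go right to 18.
        18 is a leaf — visit 18.
      Visit 2.
    At 27: go right to 11.
      At 11: go left to 38.
        38 is a leaf — visit 38.
      At 11: no right child.
      Visit 11.
    Visit 27.
  Visit 19.
Visit 34.
Full post-order sequence: 8, 12, 15, 33, 35, 25, 30, 18, 2, 38, 11, 27, 19, 34.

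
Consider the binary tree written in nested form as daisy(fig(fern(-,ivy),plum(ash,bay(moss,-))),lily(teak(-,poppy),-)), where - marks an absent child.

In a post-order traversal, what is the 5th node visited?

bay

Post-order visits the left subtree, then the right subtree, then the node.
At daisy: go left to fig.
  At fig: go left to fern.
    At fern: no left child.
    At fern: go right to ivy.
      ivy is a leaf — visit ivy.
    Visit fern.
  At fig: go right to plum.
    At plum: go left to ash.
      ash is a leaf — visit ash.
    At plum: go right to bay.
      At bay: go left to moss.
        moss is a leaf — visit moss.
      At bay: no right child.
      Visit bay.
    Visit plum.
  Visit fig.
At daisy: go right to lily.
  At lily: go left to teak.
    At teak: no left child.
    At teak: go right to poppy.
      poppy is a leaf — visit poppy.
    Visit teak.
  At lily: no right child.
  Visit lily.
Visit daisy.
Full post-order sequence: ivy, fern, ash, moss, bay, plum, fig, poppy, teak, lily, daisy.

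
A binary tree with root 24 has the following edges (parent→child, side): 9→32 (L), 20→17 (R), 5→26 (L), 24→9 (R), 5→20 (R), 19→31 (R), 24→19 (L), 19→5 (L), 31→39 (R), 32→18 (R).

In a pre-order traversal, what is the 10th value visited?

32

Pre-order visits the node, then its left subtree, then its right subtree.
Visit 24.
At 24: go left to 19.
  Visit 19.
  At 19: go left to 5.
    Visit 5.
    At 5: go left to 26.
      26 is a leaf — visit 26.
    At 5: go right to 20.
      Visit 20.
      At 20: no left child.
      At 20: go right to 17.
        17 is a leaf — visit 17.
  At 19: go right to 31.
    Visit 31.
    At 31: no left child.
    At 31: go right to 39.
      39 is a leaf — visit 39.
At 24: go right to 9.
  Visit 9.
  At 9: go left to 32.
    Visit 32.
    At 32: no left child.
    At 32: go right to 18.
      18 is a leaf — visit 18.
  At 9: no right child.
Full pre-order sequence: 24, 19, 5, 26, 20, 17, 31, 39, 9, 32, 18.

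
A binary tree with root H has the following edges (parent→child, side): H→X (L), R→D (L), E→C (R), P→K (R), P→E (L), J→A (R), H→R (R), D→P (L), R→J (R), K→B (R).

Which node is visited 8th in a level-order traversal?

Level-order visits nodes level by level from the root, left to right within each level.
Level 0: H
Level 1: X, R
Level 2: D, J
Level 3: P, A
Level 4: E, K
Level 5: C, B
Full level-order sequence: H, X, R, D, J, P, A, E, K, C, B.

E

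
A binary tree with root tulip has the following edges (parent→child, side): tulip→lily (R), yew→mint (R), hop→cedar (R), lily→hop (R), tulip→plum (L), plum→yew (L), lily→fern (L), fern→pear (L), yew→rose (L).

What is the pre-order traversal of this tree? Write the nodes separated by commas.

Pre-order visits the node, then its left subtree, then its right subtree.
Visit tulip.
At tulip: go left to plum.
  Visit plum.
  At plum: go left to yew.
    Visit yew.
    At yew: go left to rose.
      rose is a leaf — visit rose.
    At yew: go right to mint.
      mint is a leaf — visit mint.
  At plum: no right child.
At tulip: go right to lily.
  Visit lily.
  At lily: go left to fern.
    Visit fern.
    At fern: go left to pear.
      pear is a leaf — visit pear.
    At fern: no right child.
  At lily: go right to hop.
    Visit hop.
    At hop: no left child.
    At hop: go right to cedar.
      cedar is a leaf — visit cedar.

tulip, plum, yew, rose, mint, lily, fern, pear, hop, cedar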